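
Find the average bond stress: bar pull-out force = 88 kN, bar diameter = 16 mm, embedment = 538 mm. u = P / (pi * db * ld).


u = P / (pi * db * ld)
= 88 * 1000 / (pi * 16 * 538)
= 3.254 MPa

3.254


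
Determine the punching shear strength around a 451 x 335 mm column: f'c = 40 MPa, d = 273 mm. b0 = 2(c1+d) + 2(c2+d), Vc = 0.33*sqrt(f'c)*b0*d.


b0 = 2*(451 + 273) + 2*(335 + 273) = 2664 mm
Vc = 0.33 * sqrt(40) * 2664 * 273 / 1000
= 1517.89 kN

1517.89


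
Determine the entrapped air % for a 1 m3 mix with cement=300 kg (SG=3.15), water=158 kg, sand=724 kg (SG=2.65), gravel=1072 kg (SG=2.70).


Vol cement = 300 / (3.15 * 1000) = 0.095238 m3
Vol water = 158 / 1000 = 0.158 m3
Vol sand = 724 / (2.65 * 1000) = 0.273208 m3
Vol gravel = 1072 / (2.70 * 1000) = 0.397037 m3
Total solid + water volume = 0.923483 m3
Air = (1 - 0.923483) * 100 = 7.65%

7.65


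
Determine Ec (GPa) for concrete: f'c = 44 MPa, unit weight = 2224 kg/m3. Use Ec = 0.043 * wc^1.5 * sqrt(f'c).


Ec = 0.043 * 2224^1.5 * sqrt(44) / 1000
= 29.92 GPa

29.92


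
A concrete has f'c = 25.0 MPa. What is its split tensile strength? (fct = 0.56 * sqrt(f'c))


fct = 0.56 * sqrt(25.0)
= 0.56 * 5.0
= 2.8 MPa

2.8


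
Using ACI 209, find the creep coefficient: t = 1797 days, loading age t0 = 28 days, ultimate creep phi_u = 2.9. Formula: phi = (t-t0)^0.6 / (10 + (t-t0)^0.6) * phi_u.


dt = 1797 - 28 = 1769
phi = 1769^0.6 / (10 + 1769^0.6) * 2.9
= 2.607

2.607


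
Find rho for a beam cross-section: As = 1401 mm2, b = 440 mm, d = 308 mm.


rho = As / (b * d)
= 1401 / (440 * 308)
= 0.0103

0.0103


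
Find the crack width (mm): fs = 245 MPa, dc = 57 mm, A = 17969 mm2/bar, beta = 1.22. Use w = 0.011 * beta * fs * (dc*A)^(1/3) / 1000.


w = 0.011 * beta * fs * (dc * A)^(1/3) / 1000
= 0.011 * 1.22 * 245 * (57 * 17969)^(1/3) / 1000
= 0.331 mm

0.331


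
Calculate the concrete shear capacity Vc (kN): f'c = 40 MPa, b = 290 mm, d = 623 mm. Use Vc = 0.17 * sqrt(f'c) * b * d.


Vc = 0.17 * sqrt(40) * 290 * 623 / 1000
= 194.25 kN

194.25


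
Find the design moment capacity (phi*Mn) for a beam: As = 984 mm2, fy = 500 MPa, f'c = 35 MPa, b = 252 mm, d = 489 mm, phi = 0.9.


a = As * fy / (0.85 * f'c * b)
= 984 * 500 / (0.85 * 35 * 252)
= 65.6263 mm
Mn = As * fy * (d - a/2) / 10^6
= 224.4439 kN-m
phi*Mn = 0.9 * 224.4439 = 202.0 kN-m

202.0


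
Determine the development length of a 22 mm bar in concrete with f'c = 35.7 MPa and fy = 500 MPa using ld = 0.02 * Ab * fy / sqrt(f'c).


Ab = pi * 22^2 / 4 = 380.133 mm2
ld = 0.02 * 380.133 * 500 / sqrt(35.7)
= 636.2 mm

636.2


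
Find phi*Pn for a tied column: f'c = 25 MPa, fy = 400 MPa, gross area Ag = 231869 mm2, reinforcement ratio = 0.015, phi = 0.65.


Ast = rho * Ag = 0.015 * 231869 = 3478.035 mm2
phi*Pn = 0.65 * 0.80 * (0.85 * 25 * (231869 - 3478.035) + 400 * 3478.035) / 1000
= 3247.15 kN

3247.15


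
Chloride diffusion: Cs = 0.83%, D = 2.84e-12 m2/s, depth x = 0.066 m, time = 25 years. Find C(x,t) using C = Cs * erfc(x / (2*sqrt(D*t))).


t_seconds = 25 * 365.25 * 24 * 3600 = 788940000.0 s
arg = 0.066 / (2 * sqrt(2.84e-12 * 788940000.0))
= 0.6972
erfc(0.6972) = 0.3242
C = 0.83 * 0.3242 = 0.2691%

0.2691


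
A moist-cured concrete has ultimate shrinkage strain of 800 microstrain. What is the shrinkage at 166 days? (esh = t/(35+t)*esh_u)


esh(166) = 166 / (35 + 166) * 800
= 166 / 201 * 800
= 660.7 microstrain

660.7


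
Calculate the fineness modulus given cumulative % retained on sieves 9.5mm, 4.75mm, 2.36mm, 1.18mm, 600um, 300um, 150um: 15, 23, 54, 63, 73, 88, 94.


FM = sum(cumulative % retained) / 100
= 410 / 100
= 4.1

4.1


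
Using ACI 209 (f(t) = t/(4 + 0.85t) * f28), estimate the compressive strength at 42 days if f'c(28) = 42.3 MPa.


f(42) = 42 / (4 + 0.85 * 42) * 42.3
= 42 / 39.7 * 42.3
= 44.75 MPa

44.75


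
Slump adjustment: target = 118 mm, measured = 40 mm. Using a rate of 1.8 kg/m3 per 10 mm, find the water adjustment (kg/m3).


Difference = 118 - 40 = 78 mm
Water adjustment = 78 * 1.8 / 10 = 14.0 kg/m3

14.0


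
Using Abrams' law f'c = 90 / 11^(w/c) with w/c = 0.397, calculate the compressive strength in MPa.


f'c = 90 / 11^0.397
= 90 / 2.591
= 34.74 MPa

34.74


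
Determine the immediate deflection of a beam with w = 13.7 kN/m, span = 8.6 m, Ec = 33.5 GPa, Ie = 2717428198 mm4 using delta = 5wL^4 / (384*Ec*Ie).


Convert: L = 8.6 m = 8600 mm, Ec = 33.5 GPa = 33500 MPa
delta = 5 * 13.7 * 8600^4 / (384 * 33500 * 2717428198)
= 10.72 mm

10.72


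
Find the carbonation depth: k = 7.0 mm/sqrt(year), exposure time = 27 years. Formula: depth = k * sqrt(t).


depth = k * sqrt(t)
= 7.0 * sqrt(27)
= 36.37 mm

36.37


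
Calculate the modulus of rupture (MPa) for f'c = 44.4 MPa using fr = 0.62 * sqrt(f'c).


fr = 0.62 * sqrt(44.4)
= 4.131 MPa

4.131


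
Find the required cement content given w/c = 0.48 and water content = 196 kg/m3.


Cement = water / (w/c)
= 196 / 0.48
= 408.3 kg/m3

408.3


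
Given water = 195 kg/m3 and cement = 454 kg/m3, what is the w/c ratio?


w/c = water / cement
w/c = 195 / 454 = 0.43

0.43


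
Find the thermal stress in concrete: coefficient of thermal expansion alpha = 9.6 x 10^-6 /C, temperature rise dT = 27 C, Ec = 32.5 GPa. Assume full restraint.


sigma = alpha * dT * Ec
= 9.6e-6 * 27 * 32.5 * 1000
= 8.424 MPa

8.424


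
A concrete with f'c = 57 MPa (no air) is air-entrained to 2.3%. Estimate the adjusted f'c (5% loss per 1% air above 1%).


Strength loss = (2.3 - 1) * 5 = 6.5%
f'c = 57 * (1 - 6.5/100)
= 53.3 MPa

53.3


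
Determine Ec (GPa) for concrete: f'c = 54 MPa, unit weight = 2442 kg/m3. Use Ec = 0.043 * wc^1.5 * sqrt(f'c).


Ec = 0.043 * 2442^1.5 * sqrt(54) / 1000
= 38.13 GPa

38.13


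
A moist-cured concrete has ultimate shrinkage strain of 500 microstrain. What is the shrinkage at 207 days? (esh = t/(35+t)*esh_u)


esh(207) = 207 / (35 + 207) * 500
= 207 / 242 * 500
= 427.7 microstrain

427.7


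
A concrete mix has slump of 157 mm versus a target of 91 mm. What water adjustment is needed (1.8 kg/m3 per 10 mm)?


Difference = 91 - 157 = -66 mm
Water adjustment = -66 * 1.8 / 10 = -11.9 kg/m3

-11.9


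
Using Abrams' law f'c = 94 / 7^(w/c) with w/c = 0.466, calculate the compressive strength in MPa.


f'c = 94 / 7^0.466
= 94 / 2.476
= 37.96 MPa

37.96


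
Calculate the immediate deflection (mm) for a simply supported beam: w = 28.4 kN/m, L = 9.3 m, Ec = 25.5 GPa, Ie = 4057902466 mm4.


Convert: L = 9.3 m = 9300 mm, Ec = 25.5 GPa = 25500 MPa
delta = 5 * 28.4 * 9300^4 / (384 * 25500 * 4057902466)
= 26.73 mm

26.73


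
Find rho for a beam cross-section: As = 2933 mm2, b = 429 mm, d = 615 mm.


rho = As / (b * d)
= 2933 / (429 * 615)
= 0.0111

0.0111


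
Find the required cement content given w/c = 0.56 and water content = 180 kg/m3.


Cement = water / (w/c)
= 180 / 0.56
= 321.4 kg/m3

321.4


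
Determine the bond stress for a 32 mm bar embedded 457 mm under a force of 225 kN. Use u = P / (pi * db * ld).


u = P / (pi * db * ld)
= 225 * 1000 / (pi * 32 * 457)
= 4.897 MPa

4.897


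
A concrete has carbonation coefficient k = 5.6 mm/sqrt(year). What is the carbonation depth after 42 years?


depth = k * sqrt(t)
= 5.6 * sqrt(42)
= 36.29 mm

36.29


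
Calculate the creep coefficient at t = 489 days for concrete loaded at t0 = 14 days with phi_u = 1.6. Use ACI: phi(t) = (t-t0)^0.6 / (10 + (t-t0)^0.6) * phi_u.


dt = 489 - 14 = 475
phi = 475^0.6 / (10 + 475^0.6) * 1.6
= 1.282

1.282


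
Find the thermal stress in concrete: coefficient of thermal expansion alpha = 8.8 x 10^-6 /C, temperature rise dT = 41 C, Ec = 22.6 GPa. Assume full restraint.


sigma = alpha * dT * Ec
= 8.8e-6 * 41 * 22.6 * 1000
= 8.154 MPa

8.154


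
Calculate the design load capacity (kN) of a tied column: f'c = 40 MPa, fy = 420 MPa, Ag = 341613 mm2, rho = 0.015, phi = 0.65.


Ast = rho * Ag = 0.015 * 341613 = 5124.195 mm2
phi*Pn = 0.65 * 0.80 * (0.85 * 40 * (341613 - 5124.195) + 420 * 5124.195) / 1000
= 7068.25 kN

7068.25


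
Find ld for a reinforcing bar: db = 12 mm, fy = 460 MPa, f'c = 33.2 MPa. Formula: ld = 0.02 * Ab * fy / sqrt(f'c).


Ab = pi * 12^2 / 4 = 113.097 mm2
ld = 0.02 * 113.097 * 460 / sqrt(33.2)
= 180.6 mm

180.6


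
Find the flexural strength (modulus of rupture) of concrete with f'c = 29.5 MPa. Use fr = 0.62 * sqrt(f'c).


fr = 0.62 * sqrt(29.5)
= 3.367 MPa

3.367


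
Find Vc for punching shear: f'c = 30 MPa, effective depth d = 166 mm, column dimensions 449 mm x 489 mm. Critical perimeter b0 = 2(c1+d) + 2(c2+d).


b0 = 2*(449 + 166) + 2*(489 + 166) = 2540 mm
Vc = 0.33 * sqrt(30) * 2540 * 166 / 1000
= 762.11 kN

762.11


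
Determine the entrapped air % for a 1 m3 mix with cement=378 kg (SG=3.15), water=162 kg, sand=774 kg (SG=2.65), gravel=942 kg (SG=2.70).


Vol cement = 378 / (3.15 * 1000) = 0.12 m3
Vol water = 162 / 1000 = 0.162 m3
Vol sand = 774 / (2.65 * 1000) = 0.292075 m3
Vol gravel = 942 / (2.70 * 1000) = 0.348889 m3
Total solid + water volume = 0.922964 m3
Air = (1 - 0.922964) * 100 = 7.7%

7.7


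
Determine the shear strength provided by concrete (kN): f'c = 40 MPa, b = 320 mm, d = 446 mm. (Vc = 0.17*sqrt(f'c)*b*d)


Vc = 0.17 * sqrt(40) * 320 * 446 / 1000
= 153.45 kN

153.45


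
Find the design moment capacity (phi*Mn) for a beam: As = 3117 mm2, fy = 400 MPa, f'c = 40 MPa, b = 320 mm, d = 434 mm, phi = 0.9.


a = As * fy / (0.85 * f'c * b)
= 3117 * 400 / (0.85 * 40 * 320)
= 114.5956 mm
Mn = As * fy * (d - a/2) / 10^6
= 469.6723 kN-m
phi*Mn = 0.9 * 469.6723 = 422.71 kN-m

422.71


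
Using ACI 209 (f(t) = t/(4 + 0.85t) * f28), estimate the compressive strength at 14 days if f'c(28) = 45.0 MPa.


f(14) = 14 / (4 + 0.85 * 14) * 45.0
= 14 / 15.9 * 45.0
= 39.62 MPa

39.62


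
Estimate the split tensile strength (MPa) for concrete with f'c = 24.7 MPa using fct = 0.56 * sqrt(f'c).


fct = 0.56 * sqrt(24.7)
= 0.56 * 4.97
= 2.783 MPa

2.783


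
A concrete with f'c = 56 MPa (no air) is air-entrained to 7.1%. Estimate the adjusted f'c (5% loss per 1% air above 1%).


Strength loss = (7.1 - 1) * 5 = 30.5%
f'c = 56 * (1 - 30.5/100)
= 38.92 MPa

38.92


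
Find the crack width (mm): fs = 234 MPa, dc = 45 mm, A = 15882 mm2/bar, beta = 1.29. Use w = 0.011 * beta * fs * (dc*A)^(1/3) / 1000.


w = 0.011 * beta * fs * (dc * A)^(1/3) / 1000
= 0.011 * 1.29 * 234 * (45 * 15882)^(1/3) / 1000
= 0.297 mm

0.297


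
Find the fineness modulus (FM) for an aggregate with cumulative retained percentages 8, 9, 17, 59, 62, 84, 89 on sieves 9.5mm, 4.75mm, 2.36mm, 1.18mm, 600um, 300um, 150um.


FM = sum(cumulative % retained) / 100
= 328 / 100
= 3.28

3.28


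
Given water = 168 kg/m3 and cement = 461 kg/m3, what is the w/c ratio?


w/c = water / cement
w/c = 168 / 461 = 0.364

0.364


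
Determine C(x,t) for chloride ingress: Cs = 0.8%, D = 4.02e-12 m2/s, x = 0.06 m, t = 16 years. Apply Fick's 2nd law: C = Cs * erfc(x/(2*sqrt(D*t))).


t_seconds = 16 * 365.25 * 24 * 3600 = 504921600.0 s
arg = 0.06 / (2 * sqrt(4.02e-12 * 504921600.0))
= 0.6659
erfc(0.6659) = 0.3463
C = 0.8 * 0.3463 = 0.2771%

0.2771


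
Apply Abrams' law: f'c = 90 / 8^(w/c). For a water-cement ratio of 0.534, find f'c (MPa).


f'c = 90 / 8^0.534
= 90 / 3.036
= 29.65 MPa

29.65


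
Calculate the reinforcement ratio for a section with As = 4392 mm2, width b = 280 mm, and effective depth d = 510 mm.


rho = As / (b * d)
= 4392 / (280 * 510)
= 0.0308

0.0308


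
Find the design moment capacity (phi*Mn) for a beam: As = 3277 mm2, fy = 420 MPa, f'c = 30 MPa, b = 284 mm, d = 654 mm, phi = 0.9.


a = As * fy / (0.85 * f'c * b)
= 3277 * 420 / (0.85 * 30 * 284)
= 190.0497 mm
Mn = As * fy * (d - a/2) / 10^6
= 769.3399 kN-m
phi*Mn = 0.9 * 769.3399 = 692.41 kN-m

692.41


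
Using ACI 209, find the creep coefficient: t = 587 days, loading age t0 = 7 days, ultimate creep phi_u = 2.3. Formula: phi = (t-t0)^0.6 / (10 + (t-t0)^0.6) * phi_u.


dt = 587 - 7 = 580
phi = 580^0.6 / (10 + 580^0.6) * 2.3
= 1.886

1.886


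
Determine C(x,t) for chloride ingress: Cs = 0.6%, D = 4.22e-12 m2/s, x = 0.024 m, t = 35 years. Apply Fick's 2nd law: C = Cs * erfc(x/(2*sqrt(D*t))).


t_seconds = 35 * 365.25 * 24 * 3600 = 1104516000.0 s
arg = 0.024 / (2 * sqrt(4.22e-12 * 1104516000.0))
= 0.1758
erfc(0.1758) = 0.8037
C = 0.6 * 0.8037 = 0.4822%

0.4822


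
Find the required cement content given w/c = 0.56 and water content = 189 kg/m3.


Cement = water / (w/c)
= 189 / 0.56
= 337.5 kg/m3

337.5


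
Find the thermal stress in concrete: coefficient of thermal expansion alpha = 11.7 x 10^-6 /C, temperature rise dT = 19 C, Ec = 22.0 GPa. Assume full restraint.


sigma = alpha * dT * Ec
= 11.7e-6 * 19 * 22.0 * 1000
= 4.891 MPa

4.891


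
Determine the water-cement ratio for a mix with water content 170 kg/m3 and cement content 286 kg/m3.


w/c = water / cement
w/c = 170 / 286 = 0.594

0.594


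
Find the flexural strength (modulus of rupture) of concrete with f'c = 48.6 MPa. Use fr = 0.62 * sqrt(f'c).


fr = 0.62 * sqrt(48.6)
= 4.322 MPa

4.322


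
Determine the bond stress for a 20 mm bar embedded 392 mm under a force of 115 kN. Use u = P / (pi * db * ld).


u = P / (pi * db * ld)
= 115 * 1000 / (pi * 20 * 392)
= 4.669 MPa

4.669


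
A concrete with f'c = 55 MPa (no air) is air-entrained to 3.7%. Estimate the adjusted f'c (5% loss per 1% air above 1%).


Strength loss = (3.7 - 1) * 5 = 13.5%
f'c = 55 * (1 - 13.5/100)
= 47.58 MPa

47.58


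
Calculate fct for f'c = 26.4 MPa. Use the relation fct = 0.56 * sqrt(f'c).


fct = 0.56 * sqrt(26.4)
= 0.56 * 5.138
= 2.877 MPa

2.877


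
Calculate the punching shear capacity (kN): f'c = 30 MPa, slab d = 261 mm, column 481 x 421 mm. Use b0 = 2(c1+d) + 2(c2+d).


b0 = 2*(481 + 261) + 2*(421 + 261) = 2848 mm
Vc = 0.33 * sqrt(30) * 2848 * 261 / 1000
= 1343.55 kN

1343.55


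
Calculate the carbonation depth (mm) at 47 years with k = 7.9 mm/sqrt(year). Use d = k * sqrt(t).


depth = k * sqrt(t)
= 7.9 * sqrt(47)
= 54.16 mm

54.16


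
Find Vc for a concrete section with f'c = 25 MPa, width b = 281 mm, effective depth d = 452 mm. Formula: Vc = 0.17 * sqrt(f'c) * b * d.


Vc = 0.17 * sqrt(25) * 281 * 452 / 1000
= 107.96 kN

107.96


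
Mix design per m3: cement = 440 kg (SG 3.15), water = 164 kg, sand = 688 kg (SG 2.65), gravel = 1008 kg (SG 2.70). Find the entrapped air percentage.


Vol cement = 440 / (3.15 * 1000) = 0.139683 m3
Vol water = 164 / 1000 = 0.164 m3
Vol sand = 688 / (2.65 * 1000) = 0.259623 m3
Vol gravel = 1008 / (2.70 * 1000) = 0.373333 m3
Total solid + water volume = 0.936639 m3
Air = (1 - 0.936639) * 100 = 6.34%

6.34


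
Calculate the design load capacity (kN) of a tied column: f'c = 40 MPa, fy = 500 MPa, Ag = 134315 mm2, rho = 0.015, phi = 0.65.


Ast = rho * Ag = 0.015 * 134315 = 2014.725 mm2
phi*Pn = 0.65 * 0.80 * (0.85 * 40 * (134315 - 2014.725) + 500 * 2014.725) / 1000
= 2862.9 kN

2862.9


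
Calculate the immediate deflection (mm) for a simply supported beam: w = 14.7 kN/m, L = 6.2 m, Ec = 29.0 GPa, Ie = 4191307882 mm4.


Convert: L = 6.2 m = 6200 mm, Ec = 29.0 GPa = 29000 MPa
delta = 5 * 14.7 * 6200^4 / (384 * 29000 * 4191307882)
= 2.33 mm

2.33


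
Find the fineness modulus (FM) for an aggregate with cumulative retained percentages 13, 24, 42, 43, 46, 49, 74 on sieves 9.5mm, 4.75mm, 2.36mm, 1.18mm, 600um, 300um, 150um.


FM = sum(cumulative % retained) / 100
= 291 / 100
= 2.91

2.91


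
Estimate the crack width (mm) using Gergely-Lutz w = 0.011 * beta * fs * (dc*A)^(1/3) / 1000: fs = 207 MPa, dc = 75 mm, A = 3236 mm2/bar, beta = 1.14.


w = 0.011 * beta * fs * (dc * A)^(1/3) / 1000
= 0.011 * 1.14 * 207 * (75 * 3236)^(1/3) / 1000
= 0.162 mm

0.162


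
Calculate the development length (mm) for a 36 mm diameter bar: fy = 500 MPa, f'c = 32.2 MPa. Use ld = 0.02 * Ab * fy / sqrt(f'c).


Ab = pi * 36^2 / 4 = 1017.876 mm2
ld = 0.02 * 1017.876 * 500 / sqrt(32.2)
= 1793.8 mm

1793.8


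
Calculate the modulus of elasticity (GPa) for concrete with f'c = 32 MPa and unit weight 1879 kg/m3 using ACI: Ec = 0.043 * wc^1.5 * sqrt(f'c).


Ec = 0.043 * 1879^1.5 * sqrt(32) / 1000
= 19.81 GPa

19.81


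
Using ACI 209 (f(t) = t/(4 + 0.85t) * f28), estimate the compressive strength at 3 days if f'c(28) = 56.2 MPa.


f(3) = 3 / (4 + 0.85 * 3) * 56.2
= 3 / 6.55 * 56.2
= 25.74 MPa

25.74


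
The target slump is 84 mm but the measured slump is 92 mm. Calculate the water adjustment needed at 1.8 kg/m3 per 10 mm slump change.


Difference = 84 - 92 = -8 mm
Water adjustment = -8 * 1.8 / 10 = -1.4 kg/m3

-1.4


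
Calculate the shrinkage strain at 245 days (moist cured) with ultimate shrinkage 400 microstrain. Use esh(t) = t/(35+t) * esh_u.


esh(245) = 245 / (35 + 245) * 400
= 245 / 280 * 400
= 350.0 microstrain

350.0


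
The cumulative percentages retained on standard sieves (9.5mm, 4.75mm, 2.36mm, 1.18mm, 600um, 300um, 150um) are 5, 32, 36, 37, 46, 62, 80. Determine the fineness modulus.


FM = sum(cumulative % retained) / 100
= 298 / 100
= 2.98

2.98


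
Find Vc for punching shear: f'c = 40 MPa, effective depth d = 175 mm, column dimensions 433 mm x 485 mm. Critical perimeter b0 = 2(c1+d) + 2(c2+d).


b0 = 2*(433 + 175) + 2*(485 + 175) = 2536 mm
Vc = 0.33 * sqrt(40) * 2536 * 175 / 1000
= 926.26 kN

926.26


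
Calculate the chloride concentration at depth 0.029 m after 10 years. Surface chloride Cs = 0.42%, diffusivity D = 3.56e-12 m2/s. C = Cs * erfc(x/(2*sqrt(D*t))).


t_seconds = 10 * 365.25 * 24 * 3600 = 315576000.0 s
arg = 0.029 / (2 * sqrt(3.56e-12 * 315576000.0))
= 0.4326
erfc(0.4326) = 0.5407
C = 0.42 * 0.5407 = 0.2271%

0.2271


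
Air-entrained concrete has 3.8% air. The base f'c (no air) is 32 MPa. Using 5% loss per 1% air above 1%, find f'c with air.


Strength loss = (3.8 - 1) * 5 = 14.0%
f'c = 32 * (1 - 14.0/100)
= 27.52 MPa

27.52


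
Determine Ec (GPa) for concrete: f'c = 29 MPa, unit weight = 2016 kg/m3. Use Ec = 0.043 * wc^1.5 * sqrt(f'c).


Ec = 0.043 * 2016^1.5 * sqrt(29) / 1000
= 20.96 GPa

20.96


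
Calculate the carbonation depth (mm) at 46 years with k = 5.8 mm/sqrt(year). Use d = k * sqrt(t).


depth = k * sqrt(t)
= 5.8 * sqrt(46)
= 39.34 mm

39.34


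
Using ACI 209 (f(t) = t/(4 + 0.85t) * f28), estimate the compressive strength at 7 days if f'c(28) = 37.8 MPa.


f(7) = 7 / (4 + 0.85 * 7) * 37.8
= 7 / 9.95 * 37.8
= 26.59 MPa

26.59


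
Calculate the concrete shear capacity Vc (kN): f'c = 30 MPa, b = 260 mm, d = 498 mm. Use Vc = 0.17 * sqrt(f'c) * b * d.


Vc = 0.17 * sqrt(30) * 260 * 498 / 1000
= 120.56 kN

120.56


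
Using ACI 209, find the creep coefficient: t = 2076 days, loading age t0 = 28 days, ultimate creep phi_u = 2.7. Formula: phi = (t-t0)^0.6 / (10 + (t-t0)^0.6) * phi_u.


dt = 2076 - 28 = 2048
phi = 2048^0.6 / (10 + 2048^0.6) * 2.7
= 2.448

2.448


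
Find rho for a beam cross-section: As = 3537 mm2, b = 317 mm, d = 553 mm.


rho = As / (b * d)
= 3537 / (317 * 553)
= 0.0202

0.0202


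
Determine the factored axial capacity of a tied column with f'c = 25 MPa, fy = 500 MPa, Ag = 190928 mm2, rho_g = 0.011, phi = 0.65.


Ast = rho * Ag = 0.011 * 190928 = 2100.208 mm2
phi*Pn = 0.65 * 0.80 * (0.85 * 25 * (190928 - 2100.208) + 500 * 2100.208) / 1000
= 2632.6 kN

2632.6


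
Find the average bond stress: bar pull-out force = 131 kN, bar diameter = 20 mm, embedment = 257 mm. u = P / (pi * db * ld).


u = P / (pi * db * ld)
= 131 * 1000 / (pi * 20 * 257)
= 8.113 MPa

8.113


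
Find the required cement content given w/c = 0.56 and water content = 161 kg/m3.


Cement = water / (w/c)
= 161 / 0.56
= 287.5 kg/m3

287.5


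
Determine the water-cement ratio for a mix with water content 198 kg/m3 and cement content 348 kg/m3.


w/c = water / cement
w/c = 198 / 348 = 0.569

0.569


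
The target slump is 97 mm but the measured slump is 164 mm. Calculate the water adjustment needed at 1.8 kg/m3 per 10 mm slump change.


Difference = 97 - 164 = -67 mm
Water adjustment = -67 * 1.8 / 10 = -12.1 kg/m3

-12.1


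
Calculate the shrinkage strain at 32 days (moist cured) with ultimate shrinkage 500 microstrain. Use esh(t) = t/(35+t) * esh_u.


esh(32) = 32 / (35 + 32) * 500
= 32 / 67 * 500
= 238.8 microstrain

238.8


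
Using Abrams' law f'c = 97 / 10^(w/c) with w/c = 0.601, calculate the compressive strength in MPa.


f'c = 97 / 10^0.601
= 97 / 3.99
= 24.31 MPa

24.31


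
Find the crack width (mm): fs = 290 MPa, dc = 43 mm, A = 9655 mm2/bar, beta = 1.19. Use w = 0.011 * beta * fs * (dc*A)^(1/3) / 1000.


w = 0.011 * beta * fs * (dc * A)^(1/3) / 1000
= 0.011 * 1.19 * 290 * (43 * 9655)^(1/3) / 1000
= 0.283 mm

0.283


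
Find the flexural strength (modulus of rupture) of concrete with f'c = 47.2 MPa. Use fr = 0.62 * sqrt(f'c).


fr = 0.62 * sqrt(47.2)
= 4.26 MPa

4.26


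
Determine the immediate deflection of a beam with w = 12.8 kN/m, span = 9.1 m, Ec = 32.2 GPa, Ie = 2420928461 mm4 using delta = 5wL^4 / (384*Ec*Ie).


Convert: L = 9.1 m = 9100 mm, Ec = 32.2 GPa = 32200 MPa
delta = 5 * 12.8 * 9100^4 / (384 * 32200 * 2420928461)
= 14.66 mm

14.66


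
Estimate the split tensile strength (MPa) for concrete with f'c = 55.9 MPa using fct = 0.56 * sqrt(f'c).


fct = 0.56 * sqrt(55.9)
= 0.56 * 7.477
= 4.187 MPa

4.187


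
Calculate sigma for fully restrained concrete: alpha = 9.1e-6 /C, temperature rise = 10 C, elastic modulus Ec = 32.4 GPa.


sigma = alpha * dT * Ec
= 9.1e-6 * 10 * 32.4 * 1000
= 2.948 MPa

2.948


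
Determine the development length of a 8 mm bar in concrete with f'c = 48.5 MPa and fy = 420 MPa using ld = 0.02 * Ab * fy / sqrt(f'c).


Ab = pi * 8^2 / 4 = 50.265 mm2
ld = 0.02 * 50.265 * 420 / sqrt(48.5)
= 60.6 mm

60.6


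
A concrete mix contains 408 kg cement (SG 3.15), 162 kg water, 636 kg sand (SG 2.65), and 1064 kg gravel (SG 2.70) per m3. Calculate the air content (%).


Vol cement = 408 / (3.15 * 1000) = 0.129524 m3
Vol water = 162 / 1000 = 0.162 m3
Vol sand = 636 / (2.65 * 1000) = 0.24 m3
Vol gravel = 1064 / (2.70 * 1000) = 0.394074 m3
Total solid + water volume = 0.925598 m3
Air = (1 - 0.925598) * 100 = 7.44%

7.44


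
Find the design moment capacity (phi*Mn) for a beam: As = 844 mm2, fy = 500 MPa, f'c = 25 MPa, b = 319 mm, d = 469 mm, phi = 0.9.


a = As * fy / (0.85 * f'c * b)
= 844 * 500 / (0.85 * 25 * 319)
= 62.2534 mm
Mn = As * fy * (d - a/2) / 10^6
= 184.7825 kN-m
phi*Mn = 0.9 * 184.7825 = 166.3 kN-m

166.3


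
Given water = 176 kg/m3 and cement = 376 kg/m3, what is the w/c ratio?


w/c = water / cement
w/c = 176 / 376 = 0.468

0.468


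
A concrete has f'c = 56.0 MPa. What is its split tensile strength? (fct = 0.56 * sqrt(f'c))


fct = 0.56 * sqrt(56.0)
= 0.56 * 7.483
= 4.191 MPa

4.191


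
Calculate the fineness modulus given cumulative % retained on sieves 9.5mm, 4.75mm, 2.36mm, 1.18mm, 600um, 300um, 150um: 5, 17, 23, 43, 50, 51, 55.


FM = sum(cumulative % retained) / 100
= 244 / 100
= 2.44

2.44


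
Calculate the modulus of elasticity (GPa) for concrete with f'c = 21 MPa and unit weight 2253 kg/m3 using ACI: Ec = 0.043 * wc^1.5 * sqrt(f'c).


Ec = 0.043 * 2253^1.5 * sqrt(21) / 1000
= 21.07 GPa

21.07


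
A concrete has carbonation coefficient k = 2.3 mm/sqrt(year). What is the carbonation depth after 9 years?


depth = k * sqrt(t)
= 2.3 * sqrt(9)
= 6.9 mm

6.9


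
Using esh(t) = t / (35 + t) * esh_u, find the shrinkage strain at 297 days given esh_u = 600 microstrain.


esh(297) = 297 / (35 + 297) * 600
= 297 / 332 * 600
= 536.7 microstrain

536.7


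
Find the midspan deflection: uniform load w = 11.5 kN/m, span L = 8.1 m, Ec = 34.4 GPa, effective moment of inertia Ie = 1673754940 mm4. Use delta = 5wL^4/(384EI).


Convert: L = 8.1 m = 8100 mm, Ec = 34.4 GPa = 34400 MPa
delta = 5 * 11.5 * 8100^4 / (384 * 34400 * 1673754940)
= 11.2 mm

11.2


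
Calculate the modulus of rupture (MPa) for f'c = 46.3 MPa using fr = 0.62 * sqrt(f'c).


fr = 0.62 * sqrt(46.3)
= 4.219 MPa

4.219


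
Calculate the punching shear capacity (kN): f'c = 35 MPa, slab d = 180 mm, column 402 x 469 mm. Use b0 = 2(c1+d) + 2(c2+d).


b0 = 2*(402 + 180) + 2*(469 + 180) = 2462 mm
Vc = 0.33 * sqrt(35) * 2462 * 180 / 1000
= 865.18 kN

865.18


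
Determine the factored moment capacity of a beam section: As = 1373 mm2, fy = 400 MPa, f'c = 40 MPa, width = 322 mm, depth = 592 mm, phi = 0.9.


a = As * fy / (0.85 * f'c * b)
= 1373 * 400 / (0.85 * 40 * 322)
= 50.1644 mm
Mn = As * fy * (d - a/2) / 10^6
= 311.3513 kN-m
phi*Mn = 0.9 * 311.3513 = 280.22 kN-m

280.22


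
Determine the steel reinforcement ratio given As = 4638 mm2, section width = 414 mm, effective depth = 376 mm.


rho = As / (b * d)
= 4638 / (414 * 376)
= 0.0298

0.0298


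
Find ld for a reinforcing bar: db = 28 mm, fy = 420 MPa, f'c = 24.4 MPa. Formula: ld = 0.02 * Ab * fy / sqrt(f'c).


Ab = pi * 28^2 / 4 = 615.752 mm2
ld = 0.02 * 615.752 * 420 / sqrt(24.4)
= 1047.1 mm

1047.1


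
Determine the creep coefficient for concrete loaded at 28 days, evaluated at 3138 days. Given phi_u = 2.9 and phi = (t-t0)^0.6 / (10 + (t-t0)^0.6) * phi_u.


dt = 3138 - 28 = 3110
phi = 3110^0.6 / (10 + 3110^0.6) * 2.9
= 2.685

2.685


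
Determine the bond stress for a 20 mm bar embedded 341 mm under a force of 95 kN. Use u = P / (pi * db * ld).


u = P / (pi * db * ld)
= 95 * 1000 / (pi * 20 * 341)
= 4.434 MPa

4.434


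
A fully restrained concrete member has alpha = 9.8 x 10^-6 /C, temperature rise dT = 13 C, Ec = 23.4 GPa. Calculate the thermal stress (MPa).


sigma = alpha * dT * Ec
= 9.8e-6 * 13 * 23.4 * 1000
= 2.981 MPa

2.981


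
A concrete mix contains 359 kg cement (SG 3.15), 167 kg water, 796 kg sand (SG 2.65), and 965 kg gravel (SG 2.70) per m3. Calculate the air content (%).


Vol cement = 359 / (3.15 * 1000) = 0.113968 m3
Vol water = 167 / 1000 = 0.167 m3
Vol sand = 796 / (2.65 * 1000) = 0.300377 m3
Vol gravel = 965 / (2.70 * 1000) = 0.357407 m3
Total solid + water volume = 0.938753 m3
Air = (1 - 0.938753) * 100 = 6.12%

6.12


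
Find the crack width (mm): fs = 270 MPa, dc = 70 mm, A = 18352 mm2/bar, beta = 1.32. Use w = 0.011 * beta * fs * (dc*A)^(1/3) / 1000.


w = 0.011 * beta * fs * (dc * A)^(1/3) / 1000
= 0.011 * 1.32 * 270 * (70 * 18352)^(1/3) / 1000
= 0.426 mm

0.426


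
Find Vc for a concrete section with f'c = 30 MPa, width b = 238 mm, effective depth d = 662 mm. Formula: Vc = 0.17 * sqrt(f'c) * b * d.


Vc = 0.17 * sqrt(30) * 238 * 662 / 1000
= 146.7 kN

146.7


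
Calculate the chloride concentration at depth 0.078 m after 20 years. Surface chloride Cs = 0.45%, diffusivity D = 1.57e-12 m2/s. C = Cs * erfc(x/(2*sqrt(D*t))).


t_seconds = 20 * 365.25 * 24 * 3600 = 631152000.0 s
arg = 0.078 / (2 * sqrt(1.57e-12 * 631152000.0))
= 1.2389
erfc(1.2389) = 0.0798
C = 0.45 * 0.0798 = 0.0359%

0.0359


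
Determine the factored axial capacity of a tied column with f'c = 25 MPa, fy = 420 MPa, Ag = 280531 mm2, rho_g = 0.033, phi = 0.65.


Ast = rho * Ag = 0.033 * 280531 = 9257.523 mm2
phi*Pn = 0.65 * 0.80 * (0.85 * 25 * (280531 - 9257.523) + 420 * 9257.523) / 1000
= 5019.41 kN

5019.41


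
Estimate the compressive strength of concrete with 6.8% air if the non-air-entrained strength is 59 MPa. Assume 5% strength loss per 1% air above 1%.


Strength loss = (6.8 - 1) * 5 = 29.0%
f'c = 59 * (1 - 29.0/100)
= 41.89 MPa

41.89


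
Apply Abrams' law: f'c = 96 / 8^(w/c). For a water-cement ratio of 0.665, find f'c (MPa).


f'c = 96 / 8^0.665
= 96 / 3.986
= 24.08 MPa

24.08


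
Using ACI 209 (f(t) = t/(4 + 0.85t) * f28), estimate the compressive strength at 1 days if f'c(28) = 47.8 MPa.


f(1) = 1 / (4 + 0.85 * 1) * 47.8
= 1 / 4.85 * 47.8
= 9.86 MPa

9.86


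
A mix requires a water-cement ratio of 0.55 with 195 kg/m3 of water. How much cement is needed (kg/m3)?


Cement = water / (w/c)
= 195 / 0.55
= 354.5 kg/m3

354.5


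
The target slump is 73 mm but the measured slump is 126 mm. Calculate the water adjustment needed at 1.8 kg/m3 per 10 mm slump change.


Difference = 73 - 126 = -53 mm
Water adjustment = -53 * 1.8 / 10 = -9.5 kg/m3

-9.5


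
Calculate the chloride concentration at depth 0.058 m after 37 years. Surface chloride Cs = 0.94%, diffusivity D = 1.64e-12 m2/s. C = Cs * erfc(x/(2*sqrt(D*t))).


t_seconds = 37 * 365.25 * 24 * 3600 = 1167631200.0 s
arg = 0.058 / (2 * sqrt(1.64e-12 * 1167631200.0))
= 0.6627
erfc(0.6627) = 0.3486
C = 0.94 * 0.3486 = 0.3277%

0.3277


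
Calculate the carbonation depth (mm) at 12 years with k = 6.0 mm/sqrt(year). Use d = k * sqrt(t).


depth = k * sqrt(t)
= 6.0 * sqrt(12)
= 20.78 mm

20.78


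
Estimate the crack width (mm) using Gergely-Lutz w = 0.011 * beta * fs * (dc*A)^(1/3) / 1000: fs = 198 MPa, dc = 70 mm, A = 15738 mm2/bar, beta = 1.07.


w = 0.011 * beta * fs * (dc * A)^(1/3) / 1000
= 0.011 * 1.07 * 198 * (70 * 15738)^(1/3) / 1000
= 0.241 mm

0.241


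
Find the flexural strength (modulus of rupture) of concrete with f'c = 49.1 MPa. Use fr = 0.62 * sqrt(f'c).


fr = 0.62 * sqrt(49.1)
= 4.344 MPa

4.344


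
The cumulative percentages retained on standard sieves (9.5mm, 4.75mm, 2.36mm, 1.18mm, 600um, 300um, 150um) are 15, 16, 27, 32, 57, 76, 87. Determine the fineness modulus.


FM = sum(cumulative % retained) / 100
= 310 / 100
= 3.1

3.1


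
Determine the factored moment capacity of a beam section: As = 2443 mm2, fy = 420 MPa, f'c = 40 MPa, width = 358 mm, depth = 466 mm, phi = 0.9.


a = As * fy / (0.85 * f'c * b)
= 2443 * 420 / (0.85 * 40 * 358)
= 84.2967 mm
Mn = As * fy * (d - a/2) / 10^6
= 434.8972 kN-m
phi*Mn = 0.9 * 434.8972 = 391.41 kN-m

391.41


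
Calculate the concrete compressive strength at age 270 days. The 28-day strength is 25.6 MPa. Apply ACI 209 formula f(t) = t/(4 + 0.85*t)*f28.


f(270) = 270 / (4 + 0.85 * 270) * 25.6
= 270 / 233.5 * 25.6
= 29.6 MPa

29.6


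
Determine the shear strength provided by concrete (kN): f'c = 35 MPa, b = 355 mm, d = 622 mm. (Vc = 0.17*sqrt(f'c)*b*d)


Vc = 0.17 * sqrt(35) * 355 * 622 / 1000
= 222.08 kN

222.08


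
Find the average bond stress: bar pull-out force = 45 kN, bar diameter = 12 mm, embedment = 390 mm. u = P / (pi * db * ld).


u = P / (pi * db * ld)
= 45 * 1000 / (pi * 12 * 390)
= 3.061 MPa

3.061


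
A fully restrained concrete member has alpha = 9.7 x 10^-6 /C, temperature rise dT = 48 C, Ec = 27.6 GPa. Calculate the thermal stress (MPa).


sigma = alpha * dT * Ec
= 9.7e-6 * 48 * 27.6 * 1000
= 12.851 MPa

12.851


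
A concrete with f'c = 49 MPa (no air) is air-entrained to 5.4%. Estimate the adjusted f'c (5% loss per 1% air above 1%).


Strength loss = (5.4 - 1) * 5 = 22.0%
f'c = 49 * (1 - 22.0/100)
= 38.22 MPa

38.22


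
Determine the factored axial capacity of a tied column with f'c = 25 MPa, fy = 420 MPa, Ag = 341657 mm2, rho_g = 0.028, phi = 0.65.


Ast = rho * Ag = 0.028 * 341657 = 9566.396 mm2
phi*Pn = 0.65 * 0.80 * (0.85 * 25 * (341657 - 9566.396) + 420 * 9566.396) / 1000
= 5758.9 kN

5758.9


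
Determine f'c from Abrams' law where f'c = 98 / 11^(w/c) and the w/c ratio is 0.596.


f'c = 98 / 11^0.596
= 98 / 4.175
= 23.47 MPa

23.47


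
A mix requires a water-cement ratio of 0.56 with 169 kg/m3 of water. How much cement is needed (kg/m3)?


Cement = water / (w/c)
= 169 / 0.56
= 301.8 kg/m3

301.8


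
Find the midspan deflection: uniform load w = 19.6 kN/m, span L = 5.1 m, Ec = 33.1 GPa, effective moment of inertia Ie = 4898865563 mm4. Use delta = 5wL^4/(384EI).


Convert: L = 5.1 m = 5100 mm, Ec = 33.1 GPa = 33100 MPa
delta = 5 * 19.6 * 5100^4 / (384 * 33100 * 4898865563)
= 1.06 mm

1.06


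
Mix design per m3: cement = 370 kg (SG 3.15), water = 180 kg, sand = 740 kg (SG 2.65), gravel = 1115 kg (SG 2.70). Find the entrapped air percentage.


Vol cement = 370 / (3.15 * 1000) = 0.11746 m3
Vol water = 180 / 1000 = 0.18 m3
Vol sand = 740 / (2.65 * 1000) = 0.279245 m3
Vol gravel = 1115 / (2.70 * 1000) = 0.412963 m3
Total solid + water volume = 0.989669 m3
Air = (1 - 0.989669) * 100 = 1.03%

1.03


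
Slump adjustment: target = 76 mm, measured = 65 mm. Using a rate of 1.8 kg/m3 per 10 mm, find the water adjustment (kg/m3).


Difference = 76 - 65 = 11 mm
Water adjustment = 11 * 1.8 / 10 = 2.0 kg/m3

2.0


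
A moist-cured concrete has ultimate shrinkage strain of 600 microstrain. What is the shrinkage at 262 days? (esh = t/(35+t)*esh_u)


esh(262) = 262 / (35 + 262) * 600
= 262 / 297 * 600
= 529.3 microstrain

529.3


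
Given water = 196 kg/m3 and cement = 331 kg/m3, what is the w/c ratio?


w/c = water / cement
w/c = 196 / 331 = 0.592

0.592


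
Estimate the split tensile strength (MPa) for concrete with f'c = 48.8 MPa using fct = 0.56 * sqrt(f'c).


fct = 0.56 * sqrt(48.8)
= 0.56 * 6.986
= 3.912 MPa

3.912


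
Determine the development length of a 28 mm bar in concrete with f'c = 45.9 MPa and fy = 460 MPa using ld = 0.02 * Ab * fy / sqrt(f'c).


Ab = pi * 28^2 / 4 = 615.752 mm2
ld = 0.02 * 615.752 * 460 / sqrt(45.9)
= 836.2 mm

836.2


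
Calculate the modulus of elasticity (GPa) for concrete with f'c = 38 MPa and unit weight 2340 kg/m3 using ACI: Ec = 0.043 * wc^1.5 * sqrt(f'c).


Ec = 0.043 * 2340^1.5 * sqrt(38) / 1000
= 30.0 GPa

30.0


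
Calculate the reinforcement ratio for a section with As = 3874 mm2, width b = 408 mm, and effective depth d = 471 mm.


rho = As / (b * d)
= 3874 / (408 * 471)
= 0.0202

0.0202


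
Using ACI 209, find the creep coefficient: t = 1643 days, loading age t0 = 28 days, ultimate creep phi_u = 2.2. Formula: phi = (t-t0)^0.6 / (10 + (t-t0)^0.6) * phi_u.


dt = 1643 - 28 = 1615
phi = 1615^0.6 / (10 + 1615^0.6) * 2.2
= 1.966

1.966


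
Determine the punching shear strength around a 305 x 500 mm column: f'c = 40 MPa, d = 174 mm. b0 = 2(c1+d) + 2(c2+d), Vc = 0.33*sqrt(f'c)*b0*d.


b0 = 2*(305 + 174) + 2*(500 + 174) = 2306 mm
Vc = 0.33 * sqrt(40) * 2306 * 174 / 1000
= 837.44 kN

837.44


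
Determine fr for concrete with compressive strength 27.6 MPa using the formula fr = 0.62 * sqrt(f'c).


fr = 0.62 * sqrt(27.6)
= 3.257 MPa

3.257


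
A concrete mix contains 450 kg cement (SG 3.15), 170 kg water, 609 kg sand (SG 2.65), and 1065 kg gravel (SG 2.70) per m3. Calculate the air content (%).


Vol cement = 450 / (3.15 * 1000) = 0.142857 m3
Vol water = 170 / 1000 = 0.17 m3
Vol sand = 609 / (2.65 * 1000) = 0.229811 m3
Vol gravel = 1065 / (2.70 * 1000) = 0.394444 m3
Total solid + water volume = 0.937113 m3
Air = (1 - 0.937113) * 100 = 6.29%

6.29


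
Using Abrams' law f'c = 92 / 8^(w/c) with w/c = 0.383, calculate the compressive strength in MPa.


f'c = 92 / 8^0.383
= 92 / 2.218
= 41.49 MPa

41.49


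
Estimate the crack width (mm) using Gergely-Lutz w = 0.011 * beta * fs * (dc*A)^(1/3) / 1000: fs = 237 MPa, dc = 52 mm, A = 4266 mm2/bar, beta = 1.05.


w = 0.011 * beta * fs * (dc * A)^(1/3) / 1000
= 0.011 * 1.05 * 237 * (52 * 4266)^(1/3) / 1000
= 0.166 mm

0.166


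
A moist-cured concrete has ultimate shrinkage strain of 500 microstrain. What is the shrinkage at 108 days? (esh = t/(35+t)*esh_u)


esh(108) = 108 / (35 + 108) * 500
= 108 / 143 * 500
= 377.6 microstrain

377.6


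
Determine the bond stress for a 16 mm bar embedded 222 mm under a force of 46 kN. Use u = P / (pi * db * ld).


u = P / (pi * db * ld)
= 46 * 1000 / (pi * 16 * 222)
= 4.122 MPa

4.122


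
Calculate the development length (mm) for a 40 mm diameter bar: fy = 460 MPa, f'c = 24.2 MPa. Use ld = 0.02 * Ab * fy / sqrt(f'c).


Ab = pi * 40^2 / 4 = 1256.637 mm2
ld = 0.02 * 1256.637 * 460 / sqrt(24.2)
= 2350.1 mm

2350.1


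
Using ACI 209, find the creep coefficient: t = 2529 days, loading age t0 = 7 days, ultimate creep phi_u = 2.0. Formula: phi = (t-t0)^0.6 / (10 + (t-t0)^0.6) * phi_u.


dt = 2529 - 7 = 2522
phi = 2522^0.6 / (10 + 2522^0.6) * 2.0
= 1.833

1.833


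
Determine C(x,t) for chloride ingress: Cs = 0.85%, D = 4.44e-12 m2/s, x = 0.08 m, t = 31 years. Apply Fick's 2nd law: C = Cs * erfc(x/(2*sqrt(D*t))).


t_seconds = 31 * 365.25 * 24 * 3600 = 978285600.0 s
arg = 0.08 / (2 * sqrt(4.44e-12 * 978285600.0))
= 0.6069
erfc(0.6069) = 0.3907
C = 0.85 * 0.3907 = 0.3321%

0.3321


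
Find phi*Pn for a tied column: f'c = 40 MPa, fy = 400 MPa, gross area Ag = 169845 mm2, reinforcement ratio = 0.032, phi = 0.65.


Ast = rho * Ag = 0.032 * 169845 = 5435.04 mm2
phi*Pn = 0.65 * 0.80 * (0.85 * 40 * (169845 - 5435.04) + 400 * 5435.04) / 1000
= 4037.26 kN

4037.26


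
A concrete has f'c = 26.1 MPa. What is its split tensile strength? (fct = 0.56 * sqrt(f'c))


fct = 0.56 * sqrt(26.1)
= 0.56 * 5.109
= 2.861 MPa

2.861


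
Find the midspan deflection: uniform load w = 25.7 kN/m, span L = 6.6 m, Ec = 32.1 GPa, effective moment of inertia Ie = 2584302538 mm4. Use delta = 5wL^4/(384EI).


Convert: L = 6.6 m = 6600 mm, Ec = 32.1 GPa = 32100 MPa
delta = 5 * 25.7 * 6600^4 / (384 * 32100 * 2584302538)
= 7.65 mm

7.65


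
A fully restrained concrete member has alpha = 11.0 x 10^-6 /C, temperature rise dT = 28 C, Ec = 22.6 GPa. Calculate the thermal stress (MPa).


sigma = alpha * dT * Ec
= 11.0e-6 * 28 * 22.6 * 1000
= 6.961 MPa

6.961


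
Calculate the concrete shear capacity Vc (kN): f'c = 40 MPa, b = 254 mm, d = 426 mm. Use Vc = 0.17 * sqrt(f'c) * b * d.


Vc = 0.17 * sqrt(40) * 254 * 426 / 1000
= 116.34 kN

116.34


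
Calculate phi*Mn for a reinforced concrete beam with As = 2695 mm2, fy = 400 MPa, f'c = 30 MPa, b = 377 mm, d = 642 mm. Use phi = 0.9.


a = As * fy / (0.85 * f'c * b)
= 2695 * 400 / (0.85 * 30 * 377)
= 112.134 mm
Mn = As * fy * (d - a/2) / 10^6
= 631.6358 kN-m
phi*Mn = 0.9 * 631.6358 = 568.47 kN-m

568.47


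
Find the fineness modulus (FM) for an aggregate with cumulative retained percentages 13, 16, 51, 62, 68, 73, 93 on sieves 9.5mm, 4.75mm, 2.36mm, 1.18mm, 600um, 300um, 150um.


FM = sum(cumulative % retained) / 100
= 376 / 100
= 3.76

3.76


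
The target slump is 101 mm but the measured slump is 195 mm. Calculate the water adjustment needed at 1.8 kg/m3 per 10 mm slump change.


Difference = 101 - 195 = -94 mm
Water adjustment = -94 * 1.8 / 10 = -16.9 kg/m3

-16.9


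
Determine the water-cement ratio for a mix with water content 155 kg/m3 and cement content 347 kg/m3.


w/c = water / cement
w/c = 155 / 347 = 0.447

0.447


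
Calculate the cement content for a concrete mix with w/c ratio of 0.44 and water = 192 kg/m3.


Cement = water / (w/c)
= 192 / 0.44
= 436.4 kg/m3

436.4


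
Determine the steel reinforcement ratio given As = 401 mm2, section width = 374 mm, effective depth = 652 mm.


rho = As / (b * d)
= 401 / (374 * 652)
= 0.0016

0.0016


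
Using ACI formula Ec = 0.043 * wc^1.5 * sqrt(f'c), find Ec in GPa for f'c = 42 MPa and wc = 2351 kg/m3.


Ec = 0.043 * 2351^1.5 * sqrt(42) / 1000
= 31.77 GPa

31.77


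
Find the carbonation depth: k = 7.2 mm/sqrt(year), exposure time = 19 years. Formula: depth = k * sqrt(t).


depth = k * sqrt(t)
= 7.2 * sqrt(19)
= 31.38 mm

31.38


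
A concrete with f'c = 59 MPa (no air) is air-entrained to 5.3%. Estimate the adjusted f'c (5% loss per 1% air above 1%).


Strength loss = (5.3 - 1) * 5 = 21.5%
f'c = 59 * (1 - 21.5/100)
= 46.32 MPa

46.32


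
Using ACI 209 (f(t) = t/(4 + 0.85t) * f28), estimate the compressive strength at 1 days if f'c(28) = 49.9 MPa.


f(1) = 1 / (4 + 0.85 * 1) * 49.9
= 1 / 4.85 * 49.9
= 10.29 MPa

10.29
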